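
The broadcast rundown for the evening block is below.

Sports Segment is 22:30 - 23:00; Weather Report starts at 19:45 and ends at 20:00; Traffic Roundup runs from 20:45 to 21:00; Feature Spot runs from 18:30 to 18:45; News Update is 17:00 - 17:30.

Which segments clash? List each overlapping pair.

Sorted by start: News Update, Feature Spot, Weather Report, Traffic Roundup, Sports Segment.
Feature Spot starts after News Update ends; News Update is clear from here.
Weather Report starts after Feature Spot ends; Feature Spot is clear from here.
Traffic Roundup starts after Weather Report ends; Weather Report is clear from here.
Sports Segment starts after Traffic Roundup ends.

none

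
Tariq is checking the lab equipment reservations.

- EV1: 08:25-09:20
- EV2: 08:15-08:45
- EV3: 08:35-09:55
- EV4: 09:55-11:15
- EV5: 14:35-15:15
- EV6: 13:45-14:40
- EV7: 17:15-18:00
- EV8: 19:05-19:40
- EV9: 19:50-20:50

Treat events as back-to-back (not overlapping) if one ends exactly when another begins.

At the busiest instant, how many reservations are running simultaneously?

Sweep the timeline, counting +1 at each start and −1 at each end (ends before starts at a tie):
08:15 start EV2 → 1
08:25 start EV1 → 2
08:35 start EV3 → 3
08:45 end EV2 → 2
09:20 end EV1 → 1
09:55 end EV3 → 0
09:55 start EV4 → 1
11:15 end EV4 → 0
13:45 start EV6 → 1
14:35 start EV5 → 2
14:40 end EV6 → 1
15:15 end EV5 → 0
17:15 start EV7 → 1
18:00 end EV7 → 0
19:05 start EV8 → 1
19:40 end EV8 → 0
19:50 start EV9 → 1
20:50 end EV9 → 0
Peak is 3, at 08:35 (EV1, EV2, EV3).

3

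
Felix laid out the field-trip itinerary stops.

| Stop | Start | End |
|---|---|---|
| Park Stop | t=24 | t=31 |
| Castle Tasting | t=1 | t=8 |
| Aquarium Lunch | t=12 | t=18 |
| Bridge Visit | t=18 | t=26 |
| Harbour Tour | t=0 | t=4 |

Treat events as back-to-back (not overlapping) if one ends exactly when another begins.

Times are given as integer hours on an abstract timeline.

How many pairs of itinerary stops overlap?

Two intervals overlap when each starts before the other ends.
Sorted by start: Harbour Tour, Castle Tasting, Aquarium Lunch, Bridge Visit, Park Stop.
Castle Tasting starts before Harbour Tour ends → Harbour Tour and Castle Tasting overlap.
Aquarium Lunch starts after Harbour Tour ends; Harbour Tour is clear from here.
Aquarium Lunch starts after Castle Tasting ends; Castle Tasting is clear from here.
Bridge Visit starts exactly when Aquarium Lunch ends (back-to-back, no overlap); Aquarium Lunch is clear from here.
Park Stop starts before Bridge Visit ends → Bridge Visit and Park Stop overlap.
Overlapping pairs: Bridge Visit & Park Stop, Castle Tasting & Harbour Tour — 2 in total.

2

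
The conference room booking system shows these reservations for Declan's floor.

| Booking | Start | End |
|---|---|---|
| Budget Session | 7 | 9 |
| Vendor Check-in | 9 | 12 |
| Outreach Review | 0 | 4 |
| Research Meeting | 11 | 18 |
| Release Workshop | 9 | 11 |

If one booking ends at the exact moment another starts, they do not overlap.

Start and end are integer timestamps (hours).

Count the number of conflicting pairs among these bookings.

2

Check each pair: they overlap iff neither finishes before the other starts.
Sorted by start: Outreach Review, Budget Session, Release Workshop, Vendor Check-in, Research Meeting.
Budget Session starts after Outreach Review ends, so nothing later overlaps Outreach Review either.
Release Workshop starts exactly when Budget Session ends (back-to-back, no overlap), so nothing later overlaps Budget Session either.
Vendor Check-in starts before Release Workshop ends → Release Workshop and Vendor Check-in overlap.
Research Meeting starts exactly when Release Workshop ends (back-to-back, no overlap).
Research Meeting starts before Vendor Check-in ends → Vendor Check-in and Research Meeting overlap.
Overlapping pairs: Release Workshop & Vendor Check-in, Research Meeting & Vendor Check-in — 2 in total.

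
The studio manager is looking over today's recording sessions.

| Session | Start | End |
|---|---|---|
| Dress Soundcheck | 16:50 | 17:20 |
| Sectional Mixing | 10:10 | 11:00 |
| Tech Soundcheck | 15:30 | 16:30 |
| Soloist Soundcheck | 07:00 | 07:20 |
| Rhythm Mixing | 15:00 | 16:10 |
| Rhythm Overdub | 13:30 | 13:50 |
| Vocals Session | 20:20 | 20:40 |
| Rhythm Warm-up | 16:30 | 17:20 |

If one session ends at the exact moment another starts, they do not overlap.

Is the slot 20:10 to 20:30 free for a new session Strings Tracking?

No — it overlaps Vocals Session

Soloist Soundcheck: ends 07:20 at or before Strings Tracking starts 20:10 → clear.
Sectional Mixing: ends 11:00 at or before Strings Tracking starts 20:10 → clear.
Rhythm Overdub: ends 13:50 at or before Strings Tracking starts 20:10 → clear.
Rhythm Mixing: ends 16:10 at or before Strings Tracking starts 20:10 → clear.
Tech Soundcheck: ends 16:30 at or before Strings Tracking starts 20:10 → clear.
Rhythm Warm-up: ends 17:20 at or before Strings Tracking starts 20:10 → clear.
Dress Soundcheck: ends 17:20 at or before Strings Tracking starts 20:10 → clear.
Vocals Session: starts 20:20 before Strings Tracking ends 20:30, and ends 20:40 after Strings Tracking starts 20:10 → overlap.
Strings Tracking overlaps Vocals Session.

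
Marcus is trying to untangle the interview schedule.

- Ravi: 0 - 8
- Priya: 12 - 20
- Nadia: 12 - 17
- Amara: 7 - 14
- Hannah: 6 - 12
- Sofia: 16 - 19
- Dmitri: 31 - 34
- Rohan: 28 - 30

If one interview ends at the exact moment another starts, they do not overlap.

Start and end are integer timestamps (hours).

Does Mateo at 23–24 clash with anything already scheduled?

Ravi: ends 8 at or before Mateo starts 23 → clear.
Hannah: ends 12 at or before Mateo starts 23 → clear.
Amara: ends 14 at or before Mateo starts 23 → clear.
Nadia: ends 17 at or before Mateo starts 23 → clear.
Priya: ends 20 at or before Mateo starts 23 → clear.
Sofia: ends 19 at or before Mateo starts 23 → clear.
Rohan: starts 28 at or after Mateo ends 24 → clear.
Dmitri: starts 31 at or after Mateo ends 24 → clear.

No — it doesn't clash with anything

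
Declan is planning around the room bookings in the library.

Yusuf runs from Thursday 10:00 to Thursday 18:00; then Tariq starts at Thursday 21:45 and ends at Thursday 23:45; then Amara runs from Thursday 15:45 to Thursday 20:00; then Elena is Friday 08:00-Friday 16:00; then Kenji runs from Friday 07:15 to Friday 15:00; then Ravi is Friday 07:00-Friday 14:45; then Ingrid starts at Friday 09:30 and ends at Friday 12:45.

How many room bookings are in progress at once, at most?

Sweep the timeline, counting +1 at each start and −1 at each end (ends before starts at a tie):
Thursday 10:00 start Yusuf → 1
Thursday 15:45 start Amara → 2
Thursday 18:00 end Yusuf → 1
Thursday 20:00 end Amara → 0
Thursday 21:45 start Tariq → 1
Thursday 23:45 end Tariq → 0
Friday 07:00 start Ravi → 1
Friday 07:15 start Kenji → 2
Friday 08:00 start Elena → 3
Friday 09:30 start Ingrid → 4
Friday 12:45 end Ingrid → 3
Friday 14:45 end Ravi → 2
Friday 15:00 end Kenji → 1
Friday 16:00 end Elena → 0
Peak is 4, at Friday 09:30 (Elena, Ingrid, Kenji, Ravi).

4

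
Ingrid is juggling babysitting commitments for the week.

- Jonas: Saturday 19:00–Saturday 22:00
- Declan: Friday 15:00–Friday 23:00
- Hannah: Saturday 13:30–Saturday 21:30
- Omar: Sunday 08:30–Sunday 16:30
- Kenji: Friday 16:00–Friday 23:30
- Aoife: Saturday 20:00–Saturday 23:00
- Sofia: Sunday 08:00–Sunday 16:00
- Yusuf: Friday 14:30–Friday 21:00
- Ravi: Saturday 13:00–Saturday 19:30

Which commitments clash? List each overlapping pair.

Aoife & Hannah, Aoife & Jonas, Declan & Kenji, Declan & Yusuf, Hannah & Jonas, Hannah & Ravi, Jonas & Ravi, Kenji & Yusuf, Omar & Sofia

Sorted by start: Yusuf, Declan, Kenji, Ravi, Hannah, Jonas, Aoife, Sofia, Omar.
Declan starts before Yusuf ends → Yusuf and Declan overlap.
Kenji starts before Yusuf ends → Yusuf and Kenji overlap.
Ravi starts after Yusuf ends; Yusuf is clear from here.
Kenji starts before Declan ends → Declan and Kenji overlap.
Ravi starts after Declan ends; Declan is clear from here.
Ravi starts after Kenji ends; Kenji is clear from here.
Hannah starts before Ravi ends → Ravi and Hannah overlap.
Jonas starts before Ravi ends → Ravi and Jonas overlap.
Aoife starts after Ravi ends; Ravi is clear from here.
Jonas starts before Hannah ends → Hannah and Jonas overlap.
Aoife starts before Hannah ends → Hannah and Aoife overlap.
Sofia starts after Hannah ends; Hannah is clear from here.
Aoife starts before Jonas ends → Jonas and Aoife overlap.
Sofia starts after Jonas ends; Jonas is clear from here.
Sofia starts after Aoife ends; Aoife is clear from here.
Omar starts before Sofia ends → Sofia and Omar overlap.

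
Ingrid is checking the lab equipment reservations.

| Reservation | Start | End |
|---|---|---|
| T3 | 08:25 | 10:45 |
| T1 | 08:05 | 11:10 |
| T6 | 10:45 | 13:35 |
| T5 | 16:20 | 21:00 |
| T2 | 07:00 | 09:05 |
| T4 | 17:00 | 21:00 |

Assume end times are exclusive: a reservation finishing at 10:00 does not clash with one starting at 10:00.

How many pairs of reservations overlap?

5

Check each pair: they overlap iff neither finishes before the other starts.
Sorted by start: T2, T1, T3, T6, T5, T4.
T1 starts before T2 ends → T2 and T1 overlap.
T3 starts before T2 ends → T2 and T3 overlap.
T6 starts after T2 ends; T2 is clear from here.
T3 starts before T1 ends → T1 and T3 overlap.
T6 starts before T1 ends → T1 and T6 overlap.
T5 starts after T1 ends; T1 is clear from here.
T6 starts exactly when T3 ends (back-to-back, no overlap); T3 is clear from here.
T5 starts after T6 ends; T6 is clear from here.
T4 starts before T5 ends → T5 and T4 overlap.
Overlapping pairs: T1 & T2, T1 & T3, T1 & T6, T2 & T3, T4 & T5 — 5 in total.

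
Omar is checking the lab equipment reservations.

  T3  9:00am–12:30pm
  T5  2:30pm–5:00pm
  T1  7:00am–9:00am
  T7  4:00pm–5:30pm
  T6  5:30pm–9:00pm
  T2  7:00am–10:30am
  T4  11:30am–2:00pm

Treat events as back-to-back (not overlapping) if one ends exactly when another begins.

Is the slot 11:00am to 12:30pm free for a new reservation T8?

T1: ends 9:00am at or before T8 starts 11:00am → clear.
T2: ends 10:30am at or before T8 starts 11:00am → clear.
T3: starts 9:00am before T8 ends 12:30pm, and ends 12:30pm after T8 starts 11:00am → overlap.
T4: starts 11:30am before T8 ends 12:30pm, and ends 2:00pm after T8 starts 11:00am → overlap.
T5: starts 2:30pm at or after T8 ends 12:30pm → clear.
T7: starts 4:00pm at or after T8 ends 12:30pm → clear.
T6: starts 5:30pm at or after T8 ends 12:30pm → clear.
T8 overlaps T3, T4.

No — it overlaps T3, T4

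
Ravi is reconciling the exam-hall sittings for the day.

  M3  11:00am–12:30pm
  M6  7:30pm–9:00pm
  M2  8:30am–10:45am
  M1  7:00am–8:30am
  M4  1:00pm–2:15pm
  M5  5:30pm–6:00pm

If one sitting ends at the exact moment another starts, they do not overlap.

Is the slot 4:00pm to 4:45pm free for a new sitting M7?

M1: ends 8:30am at or before M7 starts 4:00pm → clear.
M2: ends 10:45am at or before M7 starts 4:00pm → clear.
M3: ends 12:30pm at or before M7 starts 4:00pm → clear.
M4: ends 2:15pm at or before M7 starts 4:00pm → clear.
M5: starts 5:30pm at or after M7 ends 4:45pm → clear.
M6: starts 7:30pm at or after M7 ends 4:45pm → clear.

Yes — the slot is free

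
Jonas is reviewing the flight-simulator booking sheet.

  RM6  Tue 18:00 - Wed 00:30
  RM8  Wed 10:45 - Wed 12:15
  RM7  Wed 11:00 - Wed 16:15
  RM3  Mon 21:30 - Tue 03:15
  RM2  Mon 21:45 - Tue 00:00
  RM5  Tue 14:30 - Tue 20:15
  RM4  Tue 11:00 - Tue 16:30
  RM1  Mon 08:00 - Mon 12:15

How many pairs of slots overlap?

4

Sorted by start: RM1, RM3, RM2, RM4, RM5, RM6, RM8, RM7.
RM3 starts after RM1 ends — done with RM1.
RM2 starts before RM3 ends → RM3 and RM2 overlap.
RM4 starts after RM3 ends — done with RM3.
RM4 starts after RM2 ends — done with RM2.
RM5 starts before RM4 ends → RM4 and RM5 overlap.
RM6 starts after RM4 ends — done with RM4.
RM6 starts before RM5 ends → RM5 and RM6 overlap.
RM8 starts after RM5 ends — done with RM5.
RM8 starts after RM6 ends — done with RM6.
RM7 starts before RM8 ends → RM8 and RM7 overlap.
Overlapping pairs: RM2 & RM3, RM4 & RM5, RM5 & RM6, RM7 & RM8 — 4 in total.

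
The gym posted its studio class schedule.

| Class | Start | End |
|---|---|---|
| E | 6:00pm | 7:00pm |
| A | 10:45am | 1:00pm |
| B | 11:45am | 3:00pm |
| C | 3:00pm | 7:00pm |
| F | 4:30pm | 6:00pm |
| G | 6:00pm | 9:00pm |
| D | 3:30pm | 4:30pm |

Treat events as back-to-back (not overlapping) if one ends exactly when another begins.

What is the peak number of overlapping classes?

Sweep the timeline, counting +1 at each start and −1 at each end (ends before starts at a tie):
10:45am start A → 1
11:45am start B → 2
1:00pm end A → 1
3:00pm end B → 0
3:00pm start C → 1
3:30pm start D → 2
4:30pm end D → 1
4:30pm start F → 2
6:00pm end F → 1
6:00pm start E → 2
6:00pm start G → 3
7:00pm end C → 2
7:00pm end E → 1
9:00pm end G → 0
Peak is 3, at 6:00pm (C, E, G).

3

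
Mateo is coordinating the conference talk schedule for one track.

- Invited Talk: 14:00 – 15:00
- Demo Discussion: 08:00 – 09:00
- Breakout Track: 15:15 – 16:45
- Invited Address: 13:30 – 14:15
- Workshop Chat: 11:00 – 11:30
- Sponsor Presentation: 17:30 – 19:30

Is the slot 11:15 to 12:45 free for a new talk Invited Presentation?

Demo Discussion: ends 09:00 at or before Invited Presentation starts 11:15 → clear.
Workshop Chat: starts 11:00 before Invited Presentation ends 12:45, and ends 11:30 after Invited Presentation starts 11:15 → overlap.
Invited Address: starts 13:30 at or after Invited Presentation ends 12:45 → clear.
Invited Talk: starts 14:00 at or after Invited Presentation ends 12:45 → clear.
Breakout Track: starts 15:15 at or after Invited Presentation ends 12:45 → clear.
Sponsor Presentation: starts 17:30 at or after Invited Presentation ends 12:45 → clear.
Invited Presentation overlaps Workshop Chat.

No — it overlaps Workshop Chat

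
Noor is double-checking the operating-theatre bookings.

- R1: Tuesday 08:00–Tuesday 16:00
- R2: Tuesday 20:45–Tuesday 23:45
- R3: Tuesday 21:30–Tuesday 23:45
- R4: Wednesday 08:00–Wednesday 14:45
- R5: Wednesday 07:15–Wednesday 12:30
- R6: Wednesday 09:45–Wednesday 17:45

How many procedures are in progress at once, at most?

3

Walk through starts and ends in time order (an end at T is processed before a start at T):
Tuesday 08:00 start R1 → 1
Tuesday 16:00 end R1 → 0
Tuesday 20:45 start R2 → 1
Tuesday 21:30 start R3 → 2
Tuesday 23:45 end R2 → 1
Tuesday 23:45 end R3 → 0
Wednesday 07:15 start R5 → 1
Wednesday 08:00 start R4 → 2
Wednesday 09:45 start R6 → 3
Wednesday 12:30 end R5 → 2
Wednesday 14:45 end R4 → 1
Wednesday 17:45 end R6 → 0
Peak is 3, at Wednesday 09:45 (R4, R5, R6).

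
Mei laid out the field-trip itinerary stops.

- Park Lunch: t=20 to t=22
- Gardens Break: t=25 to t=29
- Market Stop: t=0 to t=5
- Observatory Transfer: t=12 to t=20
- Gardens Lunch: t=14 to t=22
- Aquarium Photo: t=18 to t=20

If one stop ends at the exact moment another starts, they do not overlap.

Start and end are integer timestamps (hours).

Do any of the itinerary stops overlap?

Yes

Check each pair: they overlap iff neither finishes before the other starts.
Sorted by start: Market Stop, Observatory Transfer, Gardens Lunch, Aquarium Photo, Park Lunch, Gardens Break.
Observatory Transfer starts after Market Stop ends, so nothing later overlaps Market Stop either.
Gardens Lunch starts before Observatory Transfer ends → Observatory Transfer and Gardens Lunch overlap.
That's a conflict, so the schedule is not conflict-free.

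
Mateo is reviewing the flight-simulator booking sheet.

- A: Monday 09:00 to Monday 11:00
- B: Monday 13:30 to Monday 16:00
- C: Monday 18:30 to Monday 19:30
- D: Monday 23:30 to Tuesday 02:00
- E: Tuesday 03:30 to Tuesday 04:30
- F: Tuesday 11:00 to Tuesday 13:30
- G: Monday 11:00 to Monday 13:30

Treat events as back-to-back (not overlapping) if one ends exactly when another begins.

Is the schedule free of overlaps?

Sorted by start: A, G, B, C, D, E, F.
G starts exactly when A ends (back-to-back, no overlap), so nothing later overlaps A either.
B starts exactly when G ends (back-to-back, no overlap), so nothing later overlaps G either.
C starts after B ends, so nothing later overlaps B either.
D starts after C ends, so nothing later overlaps C either.
E starts after D ends, so nothing later overlaps D either.
F starts after E ends.
Every pair is clear; the schedule has no overlaps.

Yes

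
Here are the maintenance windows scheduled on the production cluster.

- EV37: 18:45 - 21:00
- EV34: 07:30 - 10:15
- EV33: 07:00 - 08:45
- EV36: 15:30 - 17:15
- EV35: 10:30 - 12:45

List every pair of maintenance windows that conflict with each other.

Sorted by start: EV33, EV34, EV35, EV36, EV37.
EV34 starts before EV33 ends → EV33 and EV34 overlap.
EV35 starts after EV33 ends, so EV33 has no further overlaps.
EV35 starts after EV34 ends, so EV34 has no further overlaps.
EV36 starts after EV35 ends, so EV35 has no further overlaps.
EV37 starts after EV36 ends.

EV33 & EV34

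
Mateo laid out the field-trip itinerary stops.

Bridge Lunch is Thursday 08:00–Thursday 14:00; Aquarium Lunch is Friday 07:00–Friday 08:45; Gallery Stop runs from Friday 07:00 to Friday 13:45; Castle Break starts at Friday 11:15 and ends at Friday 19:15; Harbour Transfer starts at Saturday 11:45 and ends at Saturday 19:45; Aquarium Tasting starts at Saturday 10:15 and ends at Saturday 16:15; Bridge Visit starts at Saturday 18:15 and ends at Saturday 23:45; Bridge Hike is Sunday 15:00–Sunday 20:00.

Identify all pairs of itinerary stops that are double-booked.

Sorted by start: Bridge Lunch, Aquarium Lunch, Gallery Stop, Castle Break, Aquarium Tasting, Harbour Transfer, Bridge Visit, Bridge Hike.
Aquarium Lunch starts after Bridge Lunch ends; Bridge Lunch is clear from here.
Gallery Stop starts before Aquarium Lunch ends → Aquarium Lunch and Gallery Stop overlap.
Castle Break starts after Aquarium Lunch ends; Aquarium Lunch is clear from here.
Castle Break starts before Gallery Stop ends → Gallery Stop and Castle Break overlap.
Aquarium Tasting starts after Gallery Stop ends; Gallery Stop is clear from here.
Aquarium Tasting starts after Castle Break ends; Castle Break is clear from here.
Harbour Transfer starts before Aquarium Tasting ends → Aquarium Tasting and Harbour Transfer overlap.
Bridge Visit starts after Aquarium Tasting ends; Aquarium Tasting is clear from here.
Bridge Visit starts before Harbour Transfer ends → Harbour Transfer and Bridge Visit overlap.
Bridge Hike starts after Harbour Transfer ends.
Bridge Hike starts after Bridge Visit ends.

Aquarium Lunch & Gallery Stop, Aquarium Tasting & Harbour Transfer, Bridge Visit & Harbour Transfer, Castle Break & Gallery Stop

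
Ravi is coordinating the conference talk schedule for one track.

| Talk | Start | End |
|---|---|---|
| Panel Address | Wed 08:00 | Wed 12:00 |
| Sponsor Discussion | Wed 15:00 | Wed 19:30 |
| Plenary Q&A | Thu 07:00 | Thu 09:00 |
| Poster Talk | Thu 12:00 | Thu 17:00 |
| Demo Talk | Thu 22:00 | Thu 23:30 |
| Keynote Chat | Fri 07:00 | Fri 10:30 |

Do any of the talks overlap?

No

Two intervals overlap when each starts before the other ends.
Sorted by start: Panel Address, Sponsor Discussion, Plenary Q&A, Poster Talk, Demo Talk, Keynote Chat.
Sponsor Discussion starts after Panel Address ends, so Panel Address has no further overlaps.
Plenary Q&A starts after Sponsor Discussion ends, so Sponsor Discussion has no further overlaps.
Poster Talk starts after Plenary Q&A ends, so Plenary Q&A has no further overlaps.
Demo Talk starts after Poster Talk ends, so Poster Talk has no further overlaps.
Keynote Chat starts after Demo Talk ends.
Every pair is clear; the schedule has no overlaps.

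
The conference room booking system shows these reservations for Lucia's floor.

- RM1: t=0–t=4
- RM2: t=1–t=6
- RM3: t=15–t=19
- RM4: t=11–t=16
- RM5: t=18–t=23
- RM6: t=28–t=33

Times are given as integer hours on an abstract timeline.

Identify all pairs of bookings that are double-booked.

Sorted by start: RM1, RM2, RM4, RM3, RM5, RM6.
RM2 starts before RM1 ends → RM1 and RM2 overlap.
RM4 starts after RM1 ends; RM1 is clear from here.
RM4 starts after RM2 ends; RM2 is clear from here.
RM3 starts before RM4 ends → RM4 and RM3 overlap.
RM5 starts after RM4 ends; RM4 is clear from here.
RM5 starts before RM3 ends → RM3 and RM5 overlap.
RM6 starts after RM3 ends.
RM6 starts after RM5 ends.

RM1 & RM2, RM3 & RM4, RM3 & RM5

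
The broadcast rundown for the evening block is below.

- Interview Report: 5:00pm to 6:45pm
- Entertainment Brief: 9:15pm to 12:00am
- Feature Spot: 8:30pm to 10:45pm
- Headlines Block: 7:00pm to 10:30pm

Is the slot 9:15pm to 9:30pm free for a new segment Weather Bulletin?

No — it overlaps Entertainment Brief, Feature Spot, Headlines Block

Interview Report: ends 6:45pm at or before Weather Bulletin starts 9:15pm → clear.
Headlines Block: starts 7:00pm before Weather Bulletin ends 9:30pm, and ends 10:30pm after Weather Bulletin starts 9:15pm → overlap.
Feature Spot: starts 8:30pm before Weather Bulletin ends 9:30pm, and ends 10:45pm after Weather Bulletin starts 9:15pm → overlap.
Entertainment Brief: starts 9:15pm before Weather Bulletin ends 9:30pm, and ends 12:00am after Weather Bulletin starts 9:15pm → overlap.
Weather Bulletin overlaps Entertainment Brief, Feature Spot, Headlines Block.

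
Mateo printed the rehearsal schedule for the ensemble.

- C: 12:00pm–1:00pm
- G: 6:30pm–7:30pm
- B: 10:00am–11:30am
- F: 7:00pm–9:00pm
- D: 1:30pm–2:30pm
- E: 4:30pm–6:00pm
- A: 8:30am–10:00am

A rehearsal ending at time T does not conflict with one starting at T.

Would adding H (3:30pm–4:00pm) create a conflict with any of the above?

A: ends 10:00am at or before H starts 3:30pm → clear.
B: ends 11:30am at or before H starts 3:30pm → clear.
C: ends 1:00pm at or before H starts 3:30pm → clear.
D: ends 2:30pm at or before H starts 3:30pm → clear.
E: starts 4:30pm at or after H ends 4:00pm → clear.
G: starts 6:30pm at or after H ends 4:00pm → clear.
F: starts 7:00pm at or after H ends 4:00pm → clear.

No — it doesn't clash with anything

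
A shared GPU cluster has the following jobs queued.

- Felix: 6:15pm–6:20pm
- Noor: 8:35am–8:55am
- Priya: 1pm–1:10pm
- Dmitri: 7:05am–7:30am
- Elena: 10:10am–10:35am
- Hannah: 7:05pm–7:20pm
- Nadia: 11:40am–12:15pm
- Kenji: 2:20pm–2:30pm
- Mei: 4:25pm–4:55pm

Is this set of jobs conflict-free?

Two intervals overlap when each starts before the other ends.
Sorted by start: Dmitri, Noor, Elena, Nadia, Priya, Kenji, Mei, Felix, Hannah.
Noor starts after Dmitri ends, so Dmitri has no further overlaps.
Elena starts after Noor ends, so Noor has no further overlaps.
Nadia starts after Elena ends, so Elena has no further overlaps.
Priya starts after Nadia ends, so Nadia has no further overlaps.
Kenji starts after Priya ends, so Priya has no further overlaps.
Mei starts after Kenji ends, so Kenji has no further overlaps.
Felix starts after Mei ends, so Mei has no further overlaps.
Hannah starts after Felix ends.
Every pair is clear; the schedule has no overlaps.

Yes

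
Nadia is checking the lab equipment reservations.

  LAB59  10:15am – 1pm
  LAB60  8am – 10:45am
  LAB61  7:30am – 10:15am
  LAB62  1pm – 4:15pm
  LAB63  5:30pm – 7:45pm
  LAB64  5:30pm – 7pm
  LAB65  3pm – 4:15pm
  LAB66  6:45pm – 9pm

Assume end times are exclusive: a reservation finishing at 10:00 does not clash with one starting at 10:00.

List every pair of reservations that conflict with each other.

LAB59 & LAB60, LAB60 & LAB61, LAB62 & LAB65, LAB63 & LAB64, LAB63 & LAB66, LAB64 & LAB66

Sorted by start: LAB61, LAB60, LAB59, LAB62, LAB65, LAB63, LAB64, LAB66.
LAB60 starts before LAB61 ends → LAB61 and LAB60 overlap.
LAB59 starts exactly when LAB61 ends (back-to-back, no overlap), so nothing later overlaps LAB61 either.
LAB59 starts before LAB60 ends → LAB60 and LAB59 overlap.
LAB62 starts after LAB60 ends, so nothing later overlaps LAB60 either.
LAB62 starts exactly when LAB59 ends (back-to-back, no overlap), so nothing later overlaps LAB59 either.
LAB65 starts before LAB62 ends → LAB62 and LAB65 overlap.
LAB63 starts after LAB62 ends, so nothing later overlaps LAB62 either.
LAB63 starts after LAB65 ends, so nothing later overlaps LAB65 either.
LAB64 starts before LAB63 ends → LAB63 and LAB64 overlap.
LAB66 starts before LAB63 ends → LAB63 and LAB66 overlap.
LAB66 starts before LAB64 ends → LAB64 and LAB66 overlap.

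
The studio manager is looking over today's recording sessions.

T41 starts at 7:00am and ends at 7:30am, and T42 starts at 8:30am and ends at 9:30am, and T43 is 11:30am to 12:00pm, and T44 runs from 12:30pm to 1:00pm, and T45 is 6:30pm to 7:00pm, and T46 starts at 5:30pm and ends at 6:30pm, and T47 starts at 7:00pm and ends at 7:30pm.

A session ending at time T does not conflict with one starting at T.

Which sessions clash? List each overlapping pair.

none

Two intervals overlap when each starts before the other ends.
Sorted by start: T41, T42, T43, T44, T46, T45, T47.
T42 starts after T41 ends, so nothing later overlaps T41 either.
T43 starts after T42 ends, so nothing later overlaps T42 either.
T44 starts after T43 ends, so nothing later overlaps T43 either.
T46 starts after T44 ends, so nothing later overlaps T44 either.
T45 starts exactly when T46 ends (back-to-back, no overlap), so nothing later overlaps T46 either.
T47 starts exactly when T45 ends (back-to-back, no overlap).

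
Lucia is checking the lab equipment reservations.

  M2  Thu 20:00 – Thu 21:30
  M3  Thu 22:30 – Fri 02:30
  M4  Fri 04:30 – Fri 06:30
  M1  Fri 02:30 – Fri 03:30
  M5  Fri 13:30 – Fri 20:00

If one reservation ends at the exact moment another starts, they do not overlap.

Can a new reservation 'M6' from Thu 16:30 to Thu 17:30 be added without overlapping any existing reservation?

M2: starts Thu 20:00 at or after M6 ends Thu 17:30 → clear.
M3: starts Thu 22:30 at or after M6 ends Thu 17:30 → clear.
M1: starts Fri 02:30 at or after M6 ends Thu 17:30 → clear.
M4: starts Fri 04:30 at or after M6 ends Thu 17:30 → clear.
M5: starts Fri 13:30 at or after M6 ends Thu 17:30 → clear.

Yes — the slot is free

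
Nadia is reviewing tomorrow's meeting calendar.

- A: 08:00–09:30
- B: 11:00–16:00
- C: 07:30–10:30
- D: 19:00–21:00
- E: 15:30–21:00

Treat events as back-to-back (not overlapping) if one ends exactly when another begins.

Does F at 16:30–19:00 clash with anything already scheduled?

Yes — it overlaps E

C: ends 10:30 at or before F starts 16:30 → clear.
A: ends 09:30 at or before F starts 16:30 → clear.
B: ends 16:00 at or before F starts 16:30 → clear.
E: starts 15:30 before F ends 19:00, and ends 21:00 after F starts 16:30 → overlap.
D: starts 19:00 at or after F ends 19:00 → clear.
F overlaps E.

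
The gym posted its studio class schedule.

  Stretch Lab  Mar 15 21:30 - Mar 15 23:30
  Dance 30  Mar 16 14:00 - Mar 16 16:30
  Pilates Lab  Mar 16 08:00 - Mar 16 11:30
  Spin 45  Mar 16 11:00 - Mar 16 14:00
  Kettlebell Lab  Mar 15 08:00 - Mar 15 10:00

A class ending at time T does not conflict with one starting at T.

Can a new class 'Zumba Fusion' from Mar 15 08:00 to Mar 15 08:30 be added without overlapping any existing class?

No — it overlaps Kettlebell Lab

Kettlebell Lab: starts Mar 15 08:00 before Zumba Fusion ends Mar 15 08:30, and ends Mar 15 10:00 after Zumba Fusion starts Mar 15 08:00 → overlap.
Stretch Lab: starts Mar 15 21:30 at or after Zumba Fusion ends Mar 15 08:30 → clear.
Pilates Lab: starts Mar 16 08:00 at or after Zumba Fusion ends Mar 15 08:30 → clear.
Spin 45: starts Mar 16 11:00 at or after Zumba Fusion ends Mar 15 08:30 → clear.
Dance 30: starts Mar 16 14:00 at or after Zumba Fusion ends Mar 15 08:30 → clear.
Zumba Fusion overlaps Kettlebell Lab.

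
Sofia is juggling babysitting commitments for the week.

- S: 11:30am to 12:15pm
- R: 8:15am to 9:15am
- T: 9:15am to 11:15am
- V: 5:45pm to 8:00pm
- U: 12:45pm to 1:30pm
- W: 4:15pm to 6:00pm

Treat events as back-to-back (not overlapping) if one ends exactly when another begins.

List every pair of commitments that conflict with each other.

V & W

Two intervals overlap when each starts before the other ends.
Sorted by start: R, T, S, U, W, V.
T starts exactly when R ends (back-to-back, no overlap), so nothing later overlaps R either.
S starts after T ends, so nothing later overlaps T either.
U starts after S ends, so nothing later overlaps S either.
W starts after U ends, so nothing later overlaps U either.
V starts before W ends → W and V overlap.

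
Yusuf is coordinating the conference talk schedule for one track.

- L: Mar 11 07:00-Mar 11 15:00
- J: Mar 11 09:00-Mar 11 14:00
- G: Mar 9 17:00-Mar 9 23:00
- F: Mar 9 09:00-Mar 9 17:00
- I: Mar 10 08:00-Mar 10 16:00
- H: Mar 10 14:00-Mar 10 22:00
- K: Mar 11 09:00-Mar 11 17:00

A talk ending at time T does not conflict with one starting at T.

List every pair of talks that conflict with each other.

Sorted by start: F, G, I, H, L, J, K.
G starts exactly when F ends (back-to-back, no overlap) — done with F.
I starts after G ends — done with G.
H starts before I ends → I and H overlap.
L starts after I ends — done with I.
L starts after H ends — done with H.
J starts before L ends → L and J overlap.
K starts before L ends → L and K overlap.
K starts before J ends → J and K overlap.

H & I, J & K, J & L, K & L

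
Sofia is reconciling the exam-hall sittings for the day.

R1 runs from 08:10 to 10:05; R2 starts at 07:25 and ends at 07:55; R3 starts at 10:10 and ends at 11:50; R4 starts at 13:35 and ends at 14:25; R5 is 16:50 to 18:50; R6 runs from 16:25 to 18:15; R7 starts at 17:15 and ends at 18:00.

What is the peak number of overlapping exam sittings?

3

Sort all start/end points and keep a running count:
07:25 start R2 → 1
07:55 end R2 → 0
08:10 start R1 → 1
10:05 end R1 → 0
10:10 start R3 → 1
11:50 end R3 → 0
13:35 start R4 → 1
14:25 end R4 → 0
16:25 start R6 → 1
16:50 start R5 → 2
17:15 start R7 → 3
18:00 end R7 → 2
18:15 end R6 → 1
18:50 end R5 → 0
Peak is 3, at 17:15 (R5, R6, R7).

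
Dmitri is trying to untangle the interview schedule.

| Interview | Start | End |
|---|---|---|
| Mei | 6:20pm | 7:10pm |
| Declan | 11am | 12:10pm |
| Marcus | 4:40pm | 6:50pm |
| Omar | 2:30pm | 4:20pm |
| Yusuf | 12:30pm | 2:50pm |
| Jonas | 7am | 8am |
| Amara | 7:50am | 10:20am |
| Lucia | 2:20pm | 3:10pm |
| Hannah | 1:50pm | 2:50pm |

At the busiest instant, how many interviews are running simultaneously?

Walk through starts and ends in time order (an end at T is processed before a start at T):
7am start Jonas → 1
7:50am start Amara → 2
8am end Jonas → 1
10:20am end Amara → 0
11am start Declan → 1
12:10pm end Declan → 0
12:30pm start Yusuf → 1
1:50pm start Hannah → 2
2:20pm start Lucia → 3
2:30pm start Omar → 4
2:50pm end Hannah → 3
2:50pm end Yusuf → 2
3:10pm end Lucia → 1
4:20pm end Omar → 0
4:40pm start Marcus → 1
6:20pm start Mei → 2
6:50pm end Marcus → 1
7:10pm end Mei → 0
Peak is 4, at 2:30pm (Hannah, Lucia, Omar, Yusuf).

4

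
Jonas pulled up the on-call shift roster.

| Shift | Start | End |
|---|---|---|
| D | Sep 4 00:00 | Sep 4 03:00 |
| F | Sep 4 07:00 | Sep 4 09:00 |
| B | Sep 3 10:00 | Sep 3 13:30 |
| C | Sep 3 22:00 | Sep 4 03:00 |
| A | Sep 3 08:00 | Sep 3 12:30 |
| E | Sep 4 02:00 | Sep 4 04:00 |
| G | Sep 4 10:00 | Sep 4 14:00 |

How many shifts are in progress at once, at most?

Walk through starts and ends in time order (an end at T is processed before a start at T):
Sep 3 08:00 start A → 1
Sep 3 10:00 start B → 2
Sep 3 12:30 end A → 1
Sep 3 13:30 end B → 0
Sep 3 22:00 start C → 1
Sep 4 00:00 start D → 2
Sep 4 02:00 start E → 3
Sep 4 03:00 end C → 2
Sep 4 03:00 end D → 1
Sep 4 04:00 end E → 0
Sep 4 07:00 start F → 1
Sep 4 09:00 end F → 0
Sep 4 10:00 start G → 1
Sep 4 14:00 end G → 0
Peak is 3, at Sep 4 02:00 (C, D, E).

3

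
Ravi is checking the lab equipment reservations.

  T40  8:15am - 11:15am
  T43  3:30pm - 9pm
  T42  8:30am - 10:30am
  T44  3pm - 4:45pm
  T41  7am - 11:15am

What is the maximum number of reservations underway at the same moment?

3

Sweep the timeline, counting +1 at each start and −1 at each end (ends before starts at a tie):
7am start T41 → 1
8:15am start T40 → 2
8:30am start T42 → 3
10:30am end T42 → 2
11:15am end T40 → 1
11:15am end T41 → 0
3pm start T44 → 1
3:30pm start T43 → 2
4:45pm end T44 → 1
9pm end T43 → 0
Peak is 3, at 8:30am (T40, T41, T42).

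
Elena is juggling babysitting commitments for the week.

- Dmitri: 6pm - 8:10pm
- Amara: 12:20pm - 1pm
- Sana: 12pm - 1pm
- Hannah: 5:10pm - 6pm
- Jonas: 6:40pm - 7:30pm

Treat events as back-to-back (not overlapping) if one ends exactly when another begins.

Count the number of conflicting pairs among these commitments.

Sorted by start: Sana, Amara, Hannah, Dmitri, Jonas.
Amara starts before Sana ends → Sana and Amara overlap.
Hannah starts after Sana ends — done with Sana.
Hannah starts after Amara ends — done with Amara.
Dmitri starts exactly when Hannah ends (back-to-back, no overlap) — done with Hannah.
Jonas starts before Dmitri ends → Dmitri and Jonas overlap.
Overlapping pairs: Amara & Sana, Dmitri & Jonas — 2 in total.

2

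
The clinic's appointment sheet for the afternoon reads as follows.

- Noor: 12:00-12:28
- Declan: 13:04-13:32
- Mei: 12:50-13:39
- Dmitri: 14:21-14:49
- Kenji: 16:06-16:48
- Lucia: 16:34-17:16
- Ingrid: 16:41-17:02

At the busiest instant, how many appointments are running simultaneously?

Walk through starts and ends in time order (an end at T is processed before a start at T):
12:00 start Noor → 1
12:28 end Noor → 0
12:50 start Mei → 1
13:04 start Declan → 2
13:32 end Declan → 1
13:39 end Mei → 0
14:21 start Dmitri → 1
14:49 end Dmitri → 0
16:06 start Kenji → 1
16:34 start Lucia → 2
16:41 start Ingrid → 3
16:48 end Kenji → 2
17:02 end Ingrid → 1
17:16 end Lucia → 0
Peak is 3, at 16:41 (Ingrid, Kenji, Lucia).

3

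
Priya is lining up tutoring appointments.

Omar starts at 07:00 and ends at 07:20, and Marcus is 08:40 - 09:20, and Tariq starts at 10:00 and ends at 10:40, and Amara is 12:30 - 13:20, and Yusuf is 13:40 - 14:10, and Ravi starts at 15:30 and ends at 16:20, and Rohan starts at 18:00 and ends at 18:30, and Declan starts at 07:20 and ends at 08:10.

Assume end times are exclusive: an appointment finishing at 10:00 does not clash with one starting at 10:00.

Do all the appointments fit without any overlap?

Yes

Two intervals overlap when each starts before the other ends.
Sorted by start: Omar, Declan, Marcus, Tariq, Amara, Yusuf, Ravi, Rohan.
Declan starts exactly when Omar ends (back-to-back, no overlap); Omar is clear from here.
Marcus starts after Declan ends; Declan is clear from here.
Tariq starts after Marcus ends; Marcus is clear from here.
Amara starts after Tariq ends; Tariq is clear from here.
Yusuf starts after Amara ends; Amara is clear from here.
Ravi starts after Yusuf ends; Yusuf is clear from here.
Rohan starts after Ravi ends.
Every pair is clear; the schedule has no overlaps.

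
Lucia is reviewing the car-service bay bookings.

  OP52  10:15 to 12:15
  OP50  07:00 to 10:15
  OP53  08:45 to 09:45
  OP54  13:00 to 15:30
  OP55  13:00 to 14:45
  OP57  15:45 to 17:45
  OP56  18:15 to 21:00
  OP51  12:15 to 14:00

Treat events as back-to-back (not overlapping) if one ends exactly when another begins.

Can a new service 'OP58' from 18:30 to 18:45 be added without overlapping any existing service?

OP50: ends 10:15 at or before OP58 starts 18:30 → clear.
OP53: ends 09:45 at or before OP58 starts 18:30 → clear.
OP52: ends 12:15 at or before OP58 starts 18:30 → clear.
OP51: ends 14:00 at or before OP58 starts 18:30 → clear.
OP54: ends 15:30 at or before OP58 starts 18:30 → clear.
OP55: ends 14:45 at or before OP58 starts 18:30 → clear.
OP57: ends 17:45 at or before OP58 starts 18:30 → clear.
OP56: starts 18:15 before OP58 ends 18:45, and ends 21:00 after OP58 starts 18:30 → overlap.
OP58 overlaps OP56.

No — it overlaps OP56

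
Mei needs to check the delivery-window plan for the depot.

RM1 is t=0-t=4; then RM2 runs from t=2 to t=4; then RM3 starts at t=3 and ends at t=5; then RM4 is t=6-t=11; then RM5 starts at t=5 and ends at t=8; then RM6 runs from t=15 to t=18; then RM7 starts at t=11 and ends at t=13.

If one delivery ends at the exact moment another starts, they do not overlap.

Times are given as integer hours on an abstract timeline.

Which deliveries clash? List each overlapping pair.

RM1 & RM2, RM1 & RM3, RM2 & RM3, RM4 & RM5

Sorted by start: RM1, RM2, RM3, RM5, RM4, RM7, RM6.
RM2 starts before RM1 ends → RM1 and RM2 overlap.
RM3 starts before RM1 ends → RM1 and RM3 overlap.
RM5 starts after RM1 ends, so RM1 has no further overlaps.
RM3 starts before RM2 ends → RM2 and RM3 overlap.
RM5 starts after RM2 ends, so RM2 has no further overlaps.
RM5 starts exactly when RM3 ends (back-to-back, no overlap), so RM3 has no further overlaps.
RM4 starts before RM5 ends → RM5 and RM4 overlap.
RM7 starts after RM5 ends, so RM5 has no further overlaps.
RM7 starts exactly when RM4 ends (back-to-back, no overlap), so RM4 has no further overlaps.
RM6 starts after RM7 ends.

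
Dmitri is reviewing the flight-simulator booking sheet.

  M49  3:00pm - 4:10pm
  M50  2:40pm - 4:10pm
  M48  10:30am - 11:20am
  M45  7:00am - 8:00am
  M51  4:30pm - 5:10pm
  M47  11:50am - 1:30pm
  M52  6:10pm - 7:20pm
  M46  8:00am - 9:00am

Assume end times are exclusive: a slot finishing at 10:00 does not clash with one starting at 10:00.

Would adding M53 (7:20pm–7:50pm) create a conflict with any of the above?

M45: ends 8:00am at or before M53 starts 7:20pm → clear.
M46: ends 9:00am at or before M53 starts 7:20pm → clear.
M48: ends 11:20am at or before M53 starts 7:20pm → clear.
M47: ends 1:30pm at or before M53 starts 7:20pm → clear.
M50: ends 4:10pm at or before M53 starts 7:20pm → clear.
M49: ends 4:10pm at or before M53 starts 7:20pm → clear.
M51: ends 5:10pm at or before M53 starts 7:20pm → clear.
M52: ends 7:20pm at or before M53 starts 7:20pm → clear.

No — it doesn't clash with anything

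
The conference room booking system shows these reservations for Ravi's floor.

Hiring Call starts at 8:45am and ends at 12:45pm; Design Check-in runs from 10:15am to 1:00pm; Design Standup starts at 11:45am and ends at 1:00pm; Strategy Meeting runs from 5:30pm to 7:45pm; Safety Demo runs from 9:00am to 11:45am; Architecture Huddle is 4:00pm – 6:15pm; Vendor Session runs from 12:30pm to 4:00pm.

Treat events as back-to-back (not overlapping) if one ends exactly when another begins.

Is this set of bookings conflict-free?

Two intervals overlap when each starts before the other ends.
Sorted by start: Hiring Call, Safety Demo, Design Check-in, Design Standup, Vendor Session, Architecture Huddle, Strategy Meeting.
Safety Demo starts before Hiring Call ends → Hiring Call and Safety Demo overlap.
That's a conflict, so the schedule is not conflict-free.

No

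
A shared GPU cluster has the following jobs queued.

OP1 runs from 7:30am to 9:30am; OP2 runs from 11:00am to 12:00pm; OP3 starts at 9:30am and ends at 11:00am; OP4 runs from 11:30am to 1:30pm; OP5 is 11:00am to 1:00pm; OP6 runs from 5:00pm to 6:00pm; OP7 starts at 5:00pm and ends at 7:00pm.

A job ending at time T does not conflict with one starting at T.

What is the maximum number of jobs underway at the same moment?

Walk through starts and ends in time order (an end at T is processed before a start at T):
7:30am start OP1 → 1
9:30am end OP1 → 0
9:30am start OP3 → 1
11:00am end OP3 → 0
11:00am start OP2 → 1
11:00am start OP5 → 2
11:30am start OP4 → 3
12:00pm end OP2 → 2
1:00pm end OP5 → 1
1:30pm end OP4 → 0
5:00pm start OP6 → 1
5:00pm start OP7 → 2
6:00pm end OP6 → 1
7:00pm end OP7 → 0
Peak is 3, at 11:30am (OP2, OP4, OP5).

3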